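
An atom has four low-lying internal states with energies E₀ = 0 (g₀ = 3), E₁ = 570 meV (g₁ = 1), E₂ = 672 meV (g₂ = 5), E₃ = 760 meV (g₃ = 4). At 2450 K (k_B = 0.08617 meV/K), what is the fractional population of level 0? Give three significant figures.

k_BT = 0.08617 × 2450 K = 211.12 meV.
Eᵢ/kT = 0, 2.6999, 3.1830, 3.5998.
Z = Σ gᵢe^(−Eᵢ/kT) = 3·e^(−0) + 1·e^(−2.6999) + 5·e^(−3.1830) + 4·e^(−3.5998) = 3.0000 + 0.067212 + 0.20731 + 0.10932 = 3.3838.
P₀ = g₀ e^(−E₀/kT) / Z = 3.0000/3.3838 = 0.887.

0.887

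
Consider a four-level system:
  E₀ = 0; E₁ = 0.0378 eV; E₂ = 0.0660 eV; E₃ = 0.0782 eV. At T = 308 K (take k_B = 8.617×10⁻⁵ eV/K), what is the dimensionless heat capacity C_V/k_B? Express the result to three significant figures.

k_BT = 8.617×10⁻⁵ × 308 K = 0.026540 eV.
Eᵢ/kT = 0, 1.4243, 2.4868, 2.9465.
Z = Σ e^(−Eᵢ/kT) = e^(−0) + e^(−1.4243) + e^(−2.4868) + e^(−2.9465) = 1.0000 + 0.24068 + 0.083176 + 0.052523 = 1.3764.
⟨E⟩ = 0.013582 eV, ⟨E²⟩ = 0.00074644 eV².
C_V/k_B = (⟨E²⟩ − ⟨E⟩²)/(kT)² = (0.00074644 − 0.00018447)/0.00070437 = 0.798.

0.798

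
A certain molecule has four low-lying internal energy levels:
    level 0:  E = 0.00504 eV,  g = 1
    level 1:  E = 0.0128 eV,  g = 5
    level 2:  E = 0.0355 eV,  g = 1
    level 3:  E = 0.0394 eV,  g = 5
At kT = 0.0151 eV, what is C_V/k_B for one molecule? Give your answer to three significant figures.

0.449

Eᵢ/kT = 0.33377, 0.84768, 2.3510, 2.6093.
Z = Σ gᵢe^(−Eᵢ/kT) = 1·e^(−0.33377) + 5·e^(−0.84768) + 1·e^(−2.3510) + 5·e^(−2.6093) = 0.71622 + 2.1420 + 0.095274 + 0.36793 = 3.3214.
⟨E⟩ = 0.014725 eV, ⟨E²⟩ = 0.00031925 eV².
C_V/k_B = (⟨E²⟩ − ⟨E⟩²)/(kT)² = (0.00031925 − 0.00021683)/0.00022801 = 0.449.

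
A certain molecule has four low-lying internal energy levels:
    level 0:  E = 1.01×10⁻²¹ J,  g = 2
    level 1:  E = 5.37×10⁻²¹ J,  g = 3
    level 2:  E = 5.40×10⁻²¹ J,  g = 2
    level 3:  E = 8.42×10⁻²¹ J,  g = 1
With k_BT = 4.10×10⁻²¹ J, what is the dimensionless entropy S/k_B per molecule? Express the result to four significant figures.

Eᵢ/kT = 0.246341, 1.30976, 1.31707, 2.05366.
Z = Σ gᵢe^(−Eᵢ/kT) = 2·e^(−0.246341) + 3·e^(−1.30976) + 2·e^(−1.31707) + 1·e^(−2.05366) = 1.56331 + 0.809654 + 0.535838 + 0.128265 = 3.03707.
⟨E⟩ = Σ EᵢPᵢ = 3.25982 ×10⁻²¹ J.
S/k_B = ln Z + ⟨E⟩/kT = ln(3.03707) + 3.25982/4.10 = 1.11089 + 0.795078 = 1.906.

1.906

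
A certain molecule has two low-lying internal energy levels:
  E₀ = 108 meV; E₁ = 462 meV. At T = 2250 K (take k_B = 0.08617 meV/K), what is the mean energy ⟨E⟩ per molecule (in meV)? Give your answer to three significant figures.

157 meV

k_BT = 0.08617 × 2250 K = 193.88 meV.
Eᵢ/kT = 0.55705, 2.3829.
Z = Σ e^(−Eᵢ/kT) = e^(−0.55705) + e^(−2.3829) = 0.57290 + 0.092283 = 0.66518.
⟨E⟩ = Σ Eᵢ e^(−Eᵢ/kT) / Z = (108·0.57290 + 462·0.092283) / 0.66518 = 157 meV.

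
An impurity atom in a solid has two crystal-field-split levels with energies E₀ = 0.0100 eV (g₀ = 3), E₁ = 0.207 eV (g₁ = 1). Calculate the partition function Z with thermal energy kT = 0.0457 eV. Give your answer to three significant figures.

Z = 2.42

Eᵢ/kT = 0.21882, 4.5295.
Z = Σ gᵢe^(−Eᵢ/kT) = 3·e^(−0.21882) + 1·e^(−4.5295) = 2.4104 + 0.010786 = 2.4212.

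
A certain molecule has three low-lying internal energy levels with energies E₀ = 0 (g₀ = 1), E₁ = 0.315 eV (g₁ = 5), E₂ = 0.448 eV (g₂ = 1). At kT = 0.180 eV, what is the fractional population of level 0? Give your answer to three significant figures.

Eᵢ/kT = 0, 1.7500, 2.4889.
Z = Σ gᵢe^(−Eᵢ/kT) = 1·e^(−0) + 5·e^(−1.7500) + 1·e^(−2.4889) = 1.0000 + 0.86887 + 0.083001 = 1.9519.
P₀ = g₀ e^(−E₀/kT) / Z = 1.0000/1.9519 = 0.512.

0.512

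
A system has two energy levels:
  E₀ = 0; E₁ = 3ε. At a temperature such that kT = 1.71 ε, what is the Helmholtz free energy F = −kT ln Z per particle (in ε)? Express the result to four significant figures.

Eᵢ/kT = 0, 1.75439.
Z = Σ e^(−Eᵢ/kT) = e^(−0) + e^(−1.75439) = 1.00000 + 0.173013 = 1.17301.
F = −kT ln Z = −1.71 × ln(1.17301) = −1.71 × 0.159573 = -0.2729 ε.

-0.2729 ε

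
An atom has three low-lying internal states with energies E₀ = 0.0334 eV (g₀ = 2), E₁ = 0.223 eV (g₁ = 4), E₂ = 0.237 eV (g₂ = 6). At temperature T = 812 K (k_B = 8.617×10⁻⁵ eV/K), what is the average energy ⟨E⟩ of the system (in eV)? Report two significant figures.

k_BT = 8.617×10⁻⁵ × 812 K = 0.06997 eV.
Eᵢ/kT = 0.4773, 3.187, 3.387.
Z = Σ gᵢe^(−Eᵢ/kT) = 2·e^(−0.4773) + 4·e^(−3.187) + 6·e^(−3.387) = 1.241 + 0.1652 + 0.2029 = 1.609.
⟨E⟩ = Σ Eᵢ gᵢe^(−Eᵢ/kT) / Z = (0.0334·1.241 + 0.223·0.1652 + 0.237·0.2029) / 1.609 = 0.079 eV.

0.079 eV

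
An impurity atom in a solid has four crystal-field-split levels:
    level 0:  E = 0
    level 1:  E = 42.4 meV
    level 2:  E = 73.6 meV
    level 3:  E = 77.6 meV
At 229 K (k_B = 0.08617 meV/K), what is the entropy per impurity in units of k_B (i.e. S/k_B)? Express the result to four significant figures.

0.5082

k_BT = 0.08617 × 229 K = 19.7329 meV.
Eᵢ/kT = 0, 2.14870, 3.72981, 3.93252.
Z = Σ e^(−Eᵢ/kT) = e^(−0) + e^(−2.14870) + e^(−3.72981) + e^(−3.93252) = 1.00000 + 0.116636 + 0.0239974 + 0.0195942 = 1.16023.
⟨E⟩ = Σ EᵢPᵢ = 7.09522 meV.
S/k_B = ln Z + ⟨E⟩/kT = ln(1.16023) + 7.09522/19.7329 = 0.148618 + 0.359563 = 0.5082.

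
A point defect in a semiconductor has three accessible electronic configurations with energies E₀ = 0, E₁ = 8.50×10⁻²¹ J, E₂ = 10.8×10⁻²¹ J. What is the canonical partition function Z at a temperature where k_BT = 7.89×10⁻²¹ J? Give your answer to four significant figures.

Eᵢ/kT = 0, 1.07731, 1.36882.
Z = Σ e^(−Eᵢ/kT) = e^(−0) + e^(−1.07731) + e^(−1.36882) = 1.00000 + 0.340510 + 0.254407 = 1.59492.

Z = 1.595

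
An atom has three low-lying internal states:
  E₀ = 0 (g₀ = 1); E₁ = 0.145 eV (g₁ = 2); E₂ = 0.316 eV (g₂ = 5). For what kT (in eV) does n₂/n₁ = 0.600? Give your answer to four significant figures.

n₂/n₁ = (g₂/g₁) exp[−(E₂−E₁)/kT] = 0.600.
⇒ (E₂−E₁)/kT = ln((5/2)/0.600) = ln(4.16667) = 1.42712.
kT = 0.171 eV / 1.42712 = 0.1198 eV.

0.1198 eV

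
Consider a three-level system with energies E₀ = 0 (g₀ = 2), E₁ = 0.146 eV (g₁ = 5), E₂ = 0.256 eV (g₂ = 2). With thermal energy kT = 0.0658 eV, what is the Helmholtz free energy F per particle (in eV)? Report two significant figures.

-0.062 eV

Eᵢ/kT = 0, 2.219, 3.891.
Z = Σ gᵢe^(−Eᵢ/kT) = 2·e^(−0) + 5·e^(−2.219) + 2·e^(−3.891) = 2.000 + 0.5436 + 0.04085 = 2.584.
F = −kT ln Z = −0.0658 × ln(2.584) = −0.0658 × 0.9493 = -0.062 eV.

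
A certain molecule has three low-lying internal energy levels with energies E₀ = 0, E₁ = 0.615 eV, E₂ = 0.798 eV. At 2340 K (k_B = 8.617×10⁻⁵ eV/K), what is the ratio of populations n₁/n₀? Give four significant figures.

0.04736

k_BT = 8.617×10⁻⁵ × 2340 K = 0.201638 eV.
n₁/n₀ = exp[−(E₁−E₀)/kT] = exp(−(0.615 eV)/(0.201638 eV)) = exp(-3.05002) = 0.04736.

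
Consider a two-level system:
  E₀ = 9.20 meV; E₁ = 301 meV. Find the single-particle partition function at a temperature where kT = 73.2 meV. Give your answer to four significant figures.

Z = 0.8983

Eᵢ/kT = 0.125683, 4.11202.
Z = Σ e^(−Eᵢ/kT) = e^(−0.125683) + e^(−4.11202) = 0.881894 + 0.0163747 = 0.898269.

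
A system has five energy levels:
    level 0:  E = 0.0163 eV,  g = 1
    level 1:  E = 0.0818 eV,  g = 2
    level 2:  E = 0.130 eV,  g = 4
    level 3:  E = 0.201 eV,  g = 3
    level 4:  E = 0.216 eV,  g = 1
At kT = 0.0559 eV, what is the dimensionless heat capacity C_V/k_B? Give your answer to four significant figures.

Eᵢ/kT = 0.291592, 1.46333, 2.32558, 3.59571, 3.86404.
Z = Σ gᵢe^(−Eᵢ/kT) = 1·e^(−0.291592) + 2·e^(−1.46333) + 4·e^(−2.32558) + 3·e^(−3.59571) + 1·e^(−3.86404) = 0.747073 + 0.462928 + 0.390907 + 0.0823236 + 0.0209831 = 1.70421.
⟨E⟩ = 0.0715534 eV, ⟨E²⟩ = 0.00833660 eV².
C_V/k_B = (⟨E²⟩ − ⟨E⟩²)/(kT)² = (0.00833660 − 0.00511989)/0.00312481 = 1.029.

1.029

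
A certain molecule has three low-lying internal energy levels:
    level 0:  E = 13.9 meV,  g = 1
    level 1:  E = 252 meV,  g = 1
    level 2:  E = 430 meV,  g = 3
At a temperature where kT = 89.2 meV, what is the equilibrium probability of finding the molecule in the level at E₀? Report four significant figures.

Eᵢ/kT = 0.155830, 2.82511, 4.82063.
Z = Σ gᵢe^(−Eᵢ/kT) = 1·e^(−0.155830) + 1·e^(−2.82511) + 3·e^(−4.82063) = 0.855705 + 0.0593021 + 0.0241851 = 0.939192.
P₀ = g₀ e^(−E₀/kT) / Z = 0.855705/0.939192 = 0.9111.

0.9111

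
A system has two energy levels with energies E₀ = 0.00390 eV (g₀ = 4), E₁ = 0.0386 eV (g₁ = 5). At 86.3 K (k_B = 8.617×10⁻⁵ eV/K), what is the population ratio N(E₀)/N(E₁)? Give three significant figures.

k_BT = 8.617×10⁻⁵ × 86.3 K = 0.0074365 eV.
n₀/n₁ = (g₀/g₁) exp[−(E₀−E₁)/kT] = (4/5) × exp(−(-0.03470 eV)/(0.0074365 eV)) = (4/5) × exp(4.6662) = 85.0.

85.0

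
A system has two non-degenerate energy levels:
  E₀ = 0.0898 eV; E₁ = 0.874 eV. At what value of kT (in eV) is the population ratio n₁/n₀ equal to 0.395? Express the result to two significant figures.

n₁/n₀ = exp[−(E₁−E₀)/kT] = 0.395.
⇒ (E₁−E₀)/kT = ln(1/0.395) = ln(2.532) = 0.9290.
kT = 0.7842 eV / 0.9290 = 0.84 eV.

0.84 eV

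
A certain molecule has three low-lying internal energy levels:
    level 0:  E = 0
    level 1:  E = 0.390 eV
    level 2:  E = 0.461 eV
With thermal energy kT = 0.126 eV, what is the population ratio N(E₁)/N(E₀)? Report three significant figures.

0.0453

n₁/n₀ = exp[−(E₁−E₀)/kT] = exp(−(0.390 eV)/(0.126 eV)) = exp(-3.0952) = 0.0453.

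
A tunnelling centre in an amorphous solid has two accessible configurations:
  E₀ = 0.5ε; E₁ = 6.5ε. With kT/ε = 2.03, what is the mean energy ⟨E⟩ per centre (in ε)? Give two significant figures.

Eᵢ/kT = 0.2463, 3.202.
Z = Σ e^(−Eᵢ/kT) = e^(−0.2463) + e^(−3.202) = 0.7817 + 0.04068 = 0.8224.
⟨E⟩ = Σ Eᵢ e^(−Eᵢ/kT) / Z = (0.5·0.7817 + 6.5·0.04068) / 0.8224 = 0.80 ε.

0.80 ε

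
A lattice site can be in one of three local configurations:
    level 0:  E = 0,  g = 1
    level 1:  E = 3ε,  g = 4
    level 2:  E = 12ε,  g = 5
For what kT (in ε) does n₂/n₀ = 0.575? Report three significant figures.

n₂/n₀ = (g₂/g₀) exp[−(E₂−E₀)/kT] = 0.575.
⇒ (E₂−E₀)/kT = ln((5/1)/0.575) = ln(8.6957) = 2.1628.
kT = 12ε / 2.1628 = 5.55 ε.

5.55 ε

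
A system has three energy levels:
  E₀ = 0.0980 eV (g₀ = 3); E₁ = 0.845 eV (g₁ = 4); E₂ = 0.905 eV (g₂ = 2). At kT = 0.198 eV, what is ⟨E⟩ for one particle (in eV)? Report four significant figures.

0.1287 eV

Eᵢ/kT = 0.494949, 4.26768, 4.57071.
Z = Σ gᵢe^(−Eᵢ/kT) = 3·e^(−0.494949) + 4·e^(−4.26768) + 2·e^(−4.57071) = 1.82881 + 0.0560570 + 0.0207012 = 1.90557.
⟨E⟩ = Σ Eᵢ gᵢe^(−Eᵢ/kT) / Z = (0.0980·1.82881 + 0.845·0.0560570 + 0.905·0.0207012) / 1.90557 = 0.1287 eV.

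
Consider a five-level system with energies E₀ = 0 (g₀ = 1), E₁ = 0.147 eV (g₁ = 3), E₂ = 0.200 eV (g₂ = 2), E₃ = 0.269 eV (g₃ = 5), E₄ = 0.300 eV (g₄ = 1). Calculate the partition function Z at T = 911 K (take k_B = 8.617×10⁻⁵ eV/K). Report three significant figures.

Z = 1.80

k_BT = 8.617×10⁻⁵ × 911 K = 0.078501 eV.
Eᵢ/kT = 0, 1.8726, 2.5477, 3.4267, 3.8216.
Z = Σ gᵢe^(−Eᵢ/kT) = 1·e^(−0) + 3·e^(−1.8726) + 2·e^(−2.5477) + 5·e^(−3.4267) + 1·e^(−3.8216) = 1.0000 + 0.46117 + 0.15652 + 0.16247 + 0.021893 = 1.8021.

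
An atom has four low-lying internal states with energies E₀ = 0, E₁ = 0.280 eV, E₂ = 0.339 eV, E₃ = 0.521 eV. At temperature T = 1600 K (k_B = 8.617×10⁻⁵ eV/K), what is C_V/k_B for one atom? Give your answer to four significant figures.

0.9106

k_BT = 8.617×10⁻⁵ × 1600 K = 0.137872 eV.
Eᵢ/kT = 0, 2.03087, 2.45880, 3.77887.
Z = Σ e^(−Eᵢ/kT) = e^(−0) + e^(−2.03087) + e^(−2.45880) + e^(−3.77887) = 1.00000 + 0.131221 + 0.0855375 + 0.0228485 = 1.23961.
⟨E⟩ = 0.0626352 eV, ⟨E²⟩ = 0.0212323 eV².
C_V/k_B = (⟨E²⟩ − ⟨E⟩²)/(kT)² = (0.0212323 − 0.00392317)/0.0190087 = 0.9106.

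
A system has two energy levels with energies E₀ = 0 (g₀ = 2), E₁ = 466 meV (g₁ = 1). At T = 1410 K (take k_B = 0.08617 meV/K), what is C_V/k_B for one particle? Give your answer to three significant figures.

k_BT = 0.08617 × 1410 K = 121.50 meV.
Eᵢ/kT = 0, 3.8354.
Z = Σ gᵢe^(−Eᵢ/kT) = 2·e^(−0) + 1·e^(−3.8354) = 2.0000 + 0.021593 = 2.0216.
⟨E⟩ = 4.9774 meV, ⟨E²⟩ = 2319.5 meV².
C_V/k_B = (⟨E²⟩ − ⟨E⟩²)/(kT)² = (2319.5 − 24.775)/14762 = 0.155.

0.155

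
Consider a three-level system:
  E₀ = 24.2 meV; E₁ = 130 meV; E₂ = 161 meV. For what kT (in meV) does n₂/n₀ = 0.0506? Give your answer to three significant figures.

n₂/n₀ = exp[−(E₂−E₀)/kT] = 0.0506.
⇒ (E₂−E₀)/kT = ln(1/0.0506) = ln(19.763) = 2.9838.
kT = 136.8 meV / 2.9838 = 45.8 meV.

45.8 meV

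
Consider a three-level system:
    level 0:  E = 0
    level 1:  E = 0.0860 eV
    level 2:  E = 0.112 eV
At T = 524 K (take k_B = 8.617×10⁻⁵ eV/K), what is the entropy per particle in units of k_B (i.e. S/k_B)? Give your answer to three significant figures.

k_BT = 8.617×10⁻⁵ × 524 K = 0.045153 eV.
Eᵢ/kT = 0, 1.9046, 2.4805.
Z = Σ e^(−Eᵢ/kT) = e^(−0) + e^(−1.9046) + e^(−2.4805) = 1.0000 + 0.14888 + 0.083701 = 1.2326.
⟨E⟩ = Σ EᵢPᵢ = 0.017993 eV.
S/k_B = ln Z + ⟨E⟩/kT = ln(1.2326) + 0.017993/0.045153 = 0.20913 + 0.39849 = 0.608.

0.608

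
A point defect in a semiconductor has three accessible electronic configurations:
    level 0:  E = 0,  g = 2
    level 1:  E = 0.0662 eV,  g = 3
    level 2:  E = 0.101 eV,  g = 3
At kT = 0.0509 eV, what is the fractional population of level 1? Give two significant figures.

0.25

Eᵢ/kT = 0, 1.301, 1.984.
Z = Σ gᵢe^(−Eᵢ/kT) = 2·e^(−0) + 3·e^(−1.301) + 3·e^(−1.984) = 2.000 + 0.8168 + 0.4126 = 3.229.
P₁ = g₁ e^(−E₁/kT) / Z = 0.8168/3.229 = 0.25.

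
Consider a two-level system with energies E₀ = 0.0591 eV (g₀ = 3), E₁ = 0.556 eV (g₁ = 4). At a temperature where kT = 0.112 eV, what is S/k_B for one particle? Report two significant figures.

Eᵢ/kT = 0.5277, 4.964.
Z = Σ gᵢe^(−Eᵢ/kT) = 3·e^(−0.5277) + 4·e^(−4.964) = 1.770 + 0.02794 = 1.798.
⟨E⟩ = Σ EᵢPᵢ = 0.06682 eV.
S/k_B = ln Z + ⟨E⟩/kT = ln(1.798) + 0.06682/0.112 = 0.5867 + 0.5966 = 1.2.

1.2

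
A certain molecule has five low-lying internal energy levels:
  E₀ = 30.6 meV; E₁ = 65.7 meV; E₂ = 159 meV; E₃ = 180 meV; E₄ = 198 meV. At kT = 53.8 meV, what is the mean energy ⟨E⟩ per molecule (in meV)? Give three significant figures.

57.8 meV

Eᵢ/kT = 0.56877, 1.2212, 2.9554, 3.3457, 3.6803.
Z = Σ e^(−Eᵢ/kT) = e^(−0.56877) + e^(−1.2212) + e^(−2.9554) + e^(−3.3457) + e^(−3.6803) = 0.56622 + 0.29488 + 0.052058 + 0.035236 + 0.025215 = 0.97361.
⟨E⟩ = Σ Eᵢ e^(−Eᵢ/kT) / Z = (30.6·0.56622 + 65.7·0.29488 + 159·0.052058 + 180·0.035236 + 198·0.025215) / 0.97361 = 57.8 meV.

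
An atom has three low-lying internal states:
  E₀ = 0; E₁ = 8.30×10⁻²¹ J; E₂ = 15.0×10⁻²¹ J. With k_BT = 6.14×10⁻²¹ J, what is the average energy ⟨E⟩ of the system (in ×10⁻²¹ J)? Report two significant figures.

2.6 ×10⁻²¹ J

Eᵢ/kT = 0, 1.352, 2.443.
Z = Σ e^(−Eᵢ/kT) = e^(−0) + e^(−1.352) + e^(−2.443) = 1.000 + 0.2587 + 0.08690 = 1.346.
⟨E⟩ = Σ Eᵢ e^(−Eᵢ/kT) / Z = (0·1.000 + 8.30·0.2587 + 15.0·0.08690) / 1.346 = 2.6 ×10⁻²¹ J.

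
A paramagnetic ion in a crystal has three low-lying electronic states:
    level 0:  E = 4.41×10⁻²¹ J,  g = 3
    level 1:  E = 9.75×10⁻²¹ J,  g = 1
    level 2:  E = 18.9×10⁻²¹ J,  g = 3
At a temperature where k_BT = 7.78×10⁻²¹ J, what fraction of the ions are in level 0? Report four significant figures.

0.7558

Eᵢ/kT = 0.566838, 1.25321, 2.42931.
Z = Σ gᵢe^(−Eᵢ/kT) = 3·e^(−0.566838) + 1·e^(−1.25321) + 3·e^(−2.42931) = 1.70195 + 0.285587 + 0.264293 = 2.25183.
P₀ = g₀ e^(−E₀/kT) / Z = 1.70195/2.25183 = 0.7558.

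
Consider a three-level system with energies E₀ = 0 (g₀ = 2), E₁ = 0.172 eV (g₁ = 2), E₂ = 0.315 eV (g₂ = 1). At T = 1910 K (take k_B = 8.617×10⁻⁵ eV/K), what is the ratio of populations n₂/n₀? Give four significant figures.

k_BT = 8.617×10⁻⁵ × 1910 K = 0.164585 eV.
n₂/n₀ = (g₂/g₀) exp[−(E₂−E₀)/kT] = (1/2) × exp(−(0.315 eV)/(0.164585 eV)) = (1/2) × exp(-1.91390) = 0.07375.

0.07375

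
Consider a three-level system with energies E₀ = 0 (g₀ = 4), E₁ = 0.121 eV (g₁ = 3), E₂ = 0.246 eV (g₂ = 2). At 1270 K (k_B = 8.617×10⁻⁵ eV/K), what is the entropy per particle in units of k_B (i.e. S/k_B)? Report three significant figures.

k_BT = 8.617×10⁻⁵ × 1270 K = 0.10944 eV.
Eᵢ/kT = 0, 1.1056, 2.2478.
Z = Σ gᵢe^(−Eᵢ/kT) = 4·e^(−0) + 3·e^(−1.1056) + 2·e^(−2.2478) = 4.0000 + 0.99304 + 0.21126 = 5.2043.
⟨E⟩ = Σ EᵢPᵢ = 0.033074 eV.
S/k_B = ln Z + ⟨E⟩/kT = ln(5.2043) + 0.033074/0.10944 = 1.6495 + 0.30221 = 1.95.

1.95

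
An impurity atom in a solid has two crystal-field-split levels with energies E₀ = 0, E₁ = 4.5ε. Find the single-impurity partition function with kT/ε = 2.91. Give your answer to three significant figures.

Eᵢ/kT = 0, 1.5464.
Z = Σ e^(−Eᵢ/kT) = e^(−0) + e^(−1.5464) = 1.0000 + 0.21301 = 1.2130.

Z = 1.21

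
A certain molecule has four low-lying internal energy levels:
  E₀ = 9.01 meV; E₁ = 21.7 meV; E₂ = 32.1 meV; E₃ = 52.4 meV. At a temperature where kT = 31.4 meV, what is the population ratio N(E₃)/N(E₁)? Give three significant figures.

0.376

n₃/n₁ = exp[−(E₃−E₁)/kT] = exp(−(30.7 meV)/(31.4 meV)) = exp(-0.97771) = 0.376.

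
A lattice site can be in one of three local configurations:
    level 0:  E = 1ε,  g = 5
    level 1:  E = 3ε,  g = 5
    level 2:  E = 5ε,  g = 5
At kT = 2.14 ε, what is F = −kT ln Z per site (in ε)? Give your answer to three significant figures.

-3.38 ε

Eᵢ/kT = 0.46729, 1.4019, 2.3364.
Z = Σ gᵢe^(−Eᵢ/kT) = 5·e^(−0.46729) + 5·e^(−1.4019) + 5·e^(−2.3364) = 3.1335 + 1.2306 + 0.48338 = 4.8475.
F = −kT ln Z = −2.14 × ln(4.8475) = −2.14 × 1.5785 = -3.38 ε.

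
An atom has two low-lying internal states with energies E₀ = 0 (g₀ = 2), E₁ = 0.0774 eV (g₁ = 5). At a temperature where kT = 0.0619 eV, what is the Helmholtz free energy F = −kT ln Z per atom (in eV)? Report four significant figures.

Eᵢ/kT = 0, 1.25040.
Z = Σ gᵢe^(−Eᵢ/kT) = 2·e^(−0) + 5·e^(−1.25040) = 2.00000 + 1.43195 = 3.43195.
F = −kT ln Z = −0.0619 × ln(3.43195) = −0.0619 × 1.23313 = -0.07633 eV.

-0.07633 eV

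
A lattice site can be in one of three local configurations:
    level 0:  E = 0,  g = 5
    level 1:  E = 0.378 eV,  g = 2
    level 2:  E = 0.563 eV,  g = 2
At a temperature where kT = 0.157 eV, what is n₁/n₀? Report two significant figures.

0.036

n₁/n₀ = (g₁/g₀) exp[−(E₁−E₀)/kT] = (2/5) × exp(−(0.378 eV)/(0.157 eV)) = (2/5) × exp(-2.408) = 0.036.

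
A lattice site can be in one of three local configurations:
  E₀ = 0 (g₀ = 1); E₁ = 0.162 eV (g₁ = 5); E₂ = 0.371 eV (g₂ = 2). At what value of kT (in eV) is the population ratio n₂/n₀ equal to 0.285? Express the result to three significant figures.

0.190 eV

n₂/n₀ = (g₂/g₀) exp[−(E₂−E₀)/kT] = 0.285.
⇒ (E₂−E₀)/kT = ln((2/1)/0.285) = ln(7.0175) = 1.9484.
kT = 0.371 eV / 1.9484 = 0.190 eV.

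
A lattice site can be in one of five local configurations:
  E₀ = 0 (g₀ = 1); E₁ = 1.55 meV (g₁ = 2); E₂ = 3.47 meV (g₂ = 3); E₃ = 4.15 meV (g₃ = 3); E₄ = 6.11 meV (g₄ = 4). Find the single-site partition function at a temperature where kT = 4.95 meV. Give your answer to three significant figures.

Eᵢ/kT = 0, 0.31313, 0.70101, 0.83838, 1.2343.
Z = Σ gᵢe^(−Eᵢ/kT) = 1·e^(−0) + 2·e^(−0.31313) + 3·e^(−0.70101) + 3·e^(−0.83838) + 4·e^(−1.2343) = 1.0000 + 1.4623 + 1.4883 + 1.2972 + 1.1642 = 6.4120.

Z = 6.41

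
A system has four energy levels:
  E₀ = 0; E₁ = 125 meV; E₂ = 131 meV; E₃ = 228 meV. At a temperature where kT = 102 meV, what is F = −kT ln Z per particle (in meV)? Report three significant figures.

Eᵢ/kT = 0, 1.2255, 1.2843, 2.2353.
Z = Σ e^(−Eᵢ/kT) = e^(−0) + e^(−1.2255) + e^(−1.2843) + e^(−2.2353) = 1.0000 + 0.29361 + 0.27684 + 0.10696 = 1.6774.
F = −kT ln Z = −102 × ln(1.6774) = −102 × 0.51724 = -52.8 meV.

-52.8 meV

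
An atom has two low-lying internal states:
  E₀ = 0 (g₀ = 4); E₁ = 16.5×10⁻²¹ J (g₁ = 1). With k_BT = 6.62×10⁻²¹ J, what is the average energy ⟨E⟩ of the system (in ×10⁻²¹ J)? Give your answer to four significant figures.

0.3343 ×10⁻²¹ J

Eᵢ/kT = 0, 2.49245.
Z = Σ gᵢe^(−Eᵢ/kT) = 4·e^(−0) + 1·e^(−2.49245) = 4.00000 + 0.0827071 = 4.08271.
⟨E⟩ = Σ Eᵢ gᵢe^(−Eᵢ/kT) / Z = (0·4.00000 + 16.5·0.0827071) / 4.08271 = 0.3343 ×10⁻²¹ J.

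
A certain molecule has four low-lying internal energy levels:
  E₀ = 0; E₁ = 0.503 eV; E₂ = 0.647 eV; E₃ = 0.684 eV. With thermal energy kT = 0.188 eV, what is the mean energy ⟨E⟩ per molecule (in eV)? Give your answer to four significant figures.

Eᵢ/kT = 0, 2.67553, 3.44149, 3.63830.
Z = Σ e^(−Eᵢ/kT) = e^(−0) + e^(−2.67553) + e^(−3.44149) + e^(−3.63830) = 1.00000 + 0.0688703 + 0.0320169 + 0.0262970 = 1.12718.
⟨E⟩ = Σ Eᵢ e^(−Eᵢ/kT) / Z = (0·1.00000 + 0.503·0.0688703 + 0.647·0.0320169 + 0.684·0.0262970) / 1.12718 = 0.06507 eV.

0.06507 eV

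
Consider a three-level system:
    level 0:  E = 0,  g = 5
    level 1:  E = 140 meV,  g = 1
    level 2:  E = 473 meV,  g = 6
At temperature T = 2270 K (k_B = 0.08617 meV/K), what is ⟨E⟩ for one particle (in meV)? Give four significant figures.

53.34 meV

k_BT = 0.08617 × 2270 K = 195.606 meV.
Eᵢ/kT = 0, 0.715724, 2.41813.
Z = Σ gᵢe^(−Eᵢ/kT) = 5·e^(−0) + 1·e^(−0.715724) + 6·e^(−2.41813) = 5.00000 + 0.488838 + 0.534528 = 6.02337.
⟨E⟩ = Σ Eᵢ gᵢe^(−Eᵢ/kT) / Z = (0·5.00000 + 140·0.488838 + 473·0.534528) / 6.02337 = 53.34 meV.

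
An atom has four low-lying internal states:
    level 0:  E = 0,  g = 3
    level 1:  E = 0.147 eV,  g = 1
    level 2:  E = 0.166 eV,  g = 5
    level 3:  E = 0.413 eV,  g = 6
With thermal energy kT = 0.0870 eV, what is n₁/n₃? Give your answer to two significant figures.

3.5

n₁/n₃ = (g₁/g₃) exp[−(E₁−E₃)/kT] = (1/6) × exp(−(-0.266 eV)/(0.0870 eV)) = (1/6) × exp(3.057) = 3.5.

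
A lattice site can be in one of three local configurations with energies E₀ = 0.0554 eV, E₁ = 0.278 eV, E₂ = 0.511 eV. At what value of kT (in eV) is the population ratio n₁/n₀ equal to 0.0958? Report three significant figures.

n₁/n₀ = exp[−(E₁−E₀)/kT] = 0.0958.
⇒ (E₁−E₀)/kT = ln(1/0.0958) = ln(10.438) = 2.3455.
kT = 0.2226 eV / 2.3455 = 0.0949 eV.

0.0949 eV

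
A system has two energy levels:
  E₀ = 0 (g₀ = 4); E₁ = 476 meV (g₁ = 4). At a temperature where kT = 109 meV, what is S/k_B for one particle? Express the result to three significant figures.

1.45

Eᵢ/kT = 0, 4.3670.
Z = Σ gᵢe^(−Eᵢ/kT) = 4·e^(−0) + 4·e^(−4.3670) = 4.0000 + 0.050757 = 4.0508.
⟨E⟩ = Σ EᵢPᵢ = 5.9643 meV.
S/k_B = ln Z + ⟨E⟩/kT = ln(4.0508) + 5.9643/109 = 1.3989 + 0.054718 = 1.45.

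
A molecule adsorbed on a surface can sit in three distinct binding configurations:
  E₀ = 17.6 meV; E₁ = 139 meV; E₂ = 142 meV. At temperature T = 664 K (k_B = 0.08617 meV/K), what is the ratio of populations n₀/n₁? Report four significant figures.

8.346

k_BT = 0.08617 × 664 K = 57.2169 meV.
n₀/n₁ = exp[−(E₀−E₁)/kT] = exp(−(-121.4 meV)/(57.2169 meV)) = exp(2.12175) = 8.346.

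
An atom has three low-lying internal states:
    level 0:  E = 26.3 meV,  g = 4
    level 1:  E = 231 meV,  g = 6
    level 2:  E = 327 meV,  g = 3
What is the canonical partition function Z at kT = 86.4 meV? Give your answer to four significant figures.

Eᵢ/kT = 0.304398, 2.67361, 3.78472.
Z = Σ gᵢe^(−Eᵢ/kT) = 4·e^(−0.304398) + 6·e^(−2.67361) + 3·e^(−3.78472) = 2.95027 + 0.414016 + 0.0681457 = 3.43243.

Z = 3.432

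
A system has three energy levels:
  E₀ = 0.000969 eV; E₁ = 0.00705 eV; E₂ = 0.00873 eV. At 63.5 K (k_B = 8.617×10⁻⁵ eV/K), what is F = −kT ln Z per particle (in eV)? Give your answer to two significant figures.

-0.0015 eV

k_BT = 8.617×10⁻⁵ × 63.5 K = 0.005472 eV.
Eᵢ/kT = 0.1771, 1.288, 1.595.
Z = Σ e^(−Eᵢ/kT) = e^(−0.1771) + e^(−1.288) + e^(−1.595) = 0.8377 + 0.2758 + 0.2029 = 1.316.
F = −kT ln Z = −0.005472 × ln(1.316) = −0.005472 × 0.2746 = -0.0015 eV.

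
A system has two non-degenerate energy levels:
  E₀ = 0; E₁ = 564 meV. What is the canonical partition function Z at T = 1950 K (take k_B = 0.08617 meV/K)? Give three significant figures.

Z = 1.03

k_BT = 0.08617 × 1950 K = 168.03 meV.
Eᵢ/kT = 0, 3.3565.
Z = Σ e^(−Eᵢ/kT) = e^(−0) + e^(−3.3565) = 1.0000 + 0.034857 = 1.0349.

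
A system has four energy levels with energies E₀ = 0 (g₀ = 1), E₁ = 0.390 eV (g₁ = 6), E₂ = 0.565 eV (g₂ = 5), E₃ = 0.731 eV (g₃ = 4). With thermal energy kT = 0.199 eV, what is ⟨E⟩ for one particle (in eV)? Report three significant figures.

Eᵢ/kT = 0, 1.9598, 2.8392, 3.6734.
Z = Σ gᵢe^(−Eᵢ/kT) = 1·e^(−0) + 6·e^(−1.9598) + 5·e^(−2.8392) + 4·e^(−3.6734) = 1.0000 + 0.84532 + 0.29236 + 0.10156 = 2.2392.
⟨E⟩ = Σ Eᵢ gᵢe^(−Eᵢ/kT) / Z = (0·1.0000 + 0.390·0.84532 + 0.565·0.29236 + 0.731·0.10156) / 2.2392 = 0.254 eV.

0.254 eV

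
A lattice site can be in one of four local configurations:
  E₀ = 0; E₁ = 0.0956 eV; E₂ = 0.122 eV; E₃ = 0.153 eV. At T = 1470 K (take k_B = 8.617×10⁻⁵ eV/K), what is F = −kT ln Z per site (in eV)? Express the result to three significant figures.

k_BT = 8.617×10⁻⁵ × 1470 K = 0.12667 eV.
Eᵢ/kT = 0, 0.75472, 0.96313, 1.2079.
Z = Σ e^(−Eᵢ/kT) = e^(−0) + e^(−0.75472) + e^(−0.96313) + e^(−1.2079) = 1.0000 + 0.47014 + 0.38170 + 0.29882 = 2.1507.
F = −kT ln Z = −0.12667 × ln(2.1507) = −0.12667 × 0.76579 = -0.0970 eV.

-0.0970 eV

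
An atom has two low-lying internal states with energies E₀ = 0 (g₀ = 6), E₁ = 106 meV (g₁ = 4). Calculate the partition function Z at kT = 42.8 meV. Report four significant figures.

Eᵢ/kT = 0, 2.47664.
Z = Σ gᵢe^(−Eᵢ/kT) = 6·e^(−0) + 4·e^(−2.47664) = 6.00000 + 0.336100 = 6.33610.

Z = 6.336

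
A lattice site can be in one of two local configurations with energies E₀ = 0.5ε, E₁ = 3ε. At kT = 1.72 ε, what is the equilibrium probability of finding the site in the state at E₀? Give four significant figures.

0.8105

Eᵢ/kT = 0.290698, 1.74419.
Z = Σ e^(−Eᵢ/kT) = e^(−0.290698) + e^(−1.74419) = 0.747741 + 0.174787 = 0.922528.
P₀ = e^(−E₀/kT) / Z = 0.747741/0.922528 = 0.8105.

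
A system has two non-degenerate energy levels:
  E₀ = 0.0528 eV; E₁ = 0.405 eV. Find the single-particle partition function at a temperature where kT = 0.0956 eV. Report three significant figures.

Eᵢ/kT = 0.55230, 4.2364.
Z = Σ e^(−Eᵢ/kT) = e^(−0.55230) + e^(−4.2364) = 0.57562 + 0.014460 = 0.59008.

Z = 0.590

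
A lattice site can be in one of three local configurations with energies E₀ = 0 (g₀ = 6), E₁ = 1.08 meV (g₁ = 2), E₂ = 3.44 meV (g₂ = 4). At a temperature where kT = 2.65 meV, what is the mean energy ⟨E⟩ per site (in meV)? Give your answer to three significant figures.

0.617 meV

Eᵢ/kT = 0, 0.40755, 1.2981.
Z = Σ gᵢe^(−Eᵢ/kT) = 6·e^(−0) + 2·e^(−0.40755) + 4·e^(−1.2981) = 6.0000 + 1.3306 + 1.0922 = 8.4228.
⟨E⟩ = Σ Eᵢ gᵢe^(−Eᵢ/kT) / Z = (0·6.0000 + 1.08·1.3306 + 3.44·1.0922) / 8.4228 = 0.617 meV.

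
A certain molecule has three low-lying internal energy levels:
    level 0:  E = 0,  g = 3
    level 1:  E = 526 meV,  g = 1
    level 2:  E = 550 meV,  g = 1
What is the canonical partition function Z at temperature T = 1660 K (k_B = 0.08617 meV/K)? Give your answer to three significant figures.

Z = 3.05

k_BT = 0.08617 × 1660 K = 143.04 meV.
Eᵢ/kT = 0, 3.6773, 3.8451.
Z = Σ gᵢe^(−Eᵢ/kT) = 3·e^(−0) + 1·e^(−3.6773) + 1·e^(−3.8451) = 3.0000 + 0.025291 + 0.021384 = 3.0467.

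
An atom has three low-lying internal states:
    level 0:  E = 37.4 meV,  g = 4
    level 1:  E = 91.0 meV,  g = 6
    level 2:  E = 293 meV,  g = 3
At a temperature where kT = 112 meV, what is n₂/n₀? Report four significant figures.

n₂/n₀ = (g₂/g₀) exp[−(E₂−E₀)/kT] = (3/4) × exp(−(255.6 meV)/(112 meV)) = (3/4) × exp(-2.28214) = 0.07655.

0.07655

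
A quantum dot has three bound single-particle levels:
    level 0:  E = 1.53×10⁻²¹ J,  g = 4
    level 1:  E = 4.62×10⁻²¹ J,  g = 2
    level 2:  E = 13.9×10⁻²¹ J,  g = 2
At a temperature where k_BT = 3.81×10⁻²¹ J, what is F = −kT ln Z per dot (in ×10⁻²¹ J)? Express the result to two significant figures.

-4.6 ×10⁻²¹ J

Eᵢ/kT = 0.4016, 1.213, 3.648.
Z = Σ gᵢe^(−Eᵢ/kT) = 4·e^(−0.4016) + 2·e^(−1.213) + 2·e^(−3.648) = 2.677 + 0.5946 + 0.05209 = 3.324.
F = −kT ln Z = −3.81 × ln(3.324) = −3.81 × 1.201 = -4.6 ×10⁻²¹ J.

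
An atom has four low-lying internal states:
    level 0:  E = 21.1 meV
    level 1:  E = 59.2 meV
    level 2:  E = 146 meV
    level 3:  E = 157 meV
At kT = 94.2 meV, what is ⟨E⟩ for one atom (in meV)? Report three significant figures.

62.9 meV

Eᵢ/kT = 0.22399, 0.62845, 1.5499, 1.6667.
Z = Σ e^(−Eᵢ/kT) = e^(−0.22399) + e^(−0.62845) + e^(−1.5499) + e^(−1.6667) = 0.79932 + 0.53342 + 0.21227 + 0.18887 = 1.7339.
⟨E⟩ = Σ Eᵢ e^(−Eᵢ/kT) / Z = (21.1·0.79932 + 59.2·0.53342 + 146·0.21227 + 157·0.18887) / 1.7339 = 62.9 meV.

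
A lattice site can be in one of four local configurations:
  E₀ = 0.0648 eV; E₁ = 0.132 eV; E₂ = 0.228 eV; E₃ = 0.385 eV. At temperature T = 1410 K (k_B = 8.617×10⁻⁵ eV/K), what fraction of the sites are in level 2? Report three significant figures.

k_BT = 8.617×10⁻⁵ × 1410 K = 0.12150 eV.
Eᵢ/kT = 0.53333, 1.0864, 1.8765, 3.1687.
Z = Σ e^(−Eᵢ/kT) = e^(−0.53333) + e^(−1.0864) + e^(−1.8765) + e^(−3.1687) = 0.58665 + 0.33743 + 0.15313 + 0.042058 = 1.1193.
P₂ = e^(−E₂/kT) / Z = 0.15313/1.1193 = 0.137.

0.137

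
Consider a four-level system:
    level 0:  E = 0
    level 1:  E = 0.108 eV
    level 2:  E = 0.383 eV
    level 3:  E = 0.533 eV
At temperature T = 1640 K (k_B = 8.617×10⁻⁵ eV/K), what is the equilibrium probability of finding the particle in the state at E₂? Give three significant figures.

0.0428

k_BT = 8.617×10⁻⁵ × 1640 K = 0.14132 eV.
Eᵢ/kT = 0, 0.76422, 2.7102, 3.7716.
Z = Σ e^(−Eᵢ/kT) = e^(−0) + e^(−0.76422) + e^(−2.7102) + e^(−3.7716) = 1.0000 + 0.46570 + 0.066524 + 0.023015 = 1.5552.
P₂ = e^(−E₂/kT) / Z = 0.066524/1.5552 = 0.0428.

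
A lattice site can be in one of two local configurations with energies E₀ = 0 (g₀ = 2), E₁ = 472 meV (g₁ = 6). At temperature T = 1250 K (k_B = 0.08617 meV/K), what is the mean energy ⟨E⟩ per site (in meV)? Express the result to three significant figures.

k_BT = 0.08617 × 1250 K = 107.71 meV.
Eᵢ/kT = 0, 4.3821.
Z = Σ gᵢe^(−Eᵢ/kT) = 2·e^(−0) + 6·e^(−4.3821) = 2.0000 + 0.074994 = 2.0750.
⟨E⟩ = Σ Eᵢ gᵢe^(−Eᵢ/kT) / Z = (0·2.0000 + 472·0.074994) / 2.0750 = 17.1 meV.

17.1 meV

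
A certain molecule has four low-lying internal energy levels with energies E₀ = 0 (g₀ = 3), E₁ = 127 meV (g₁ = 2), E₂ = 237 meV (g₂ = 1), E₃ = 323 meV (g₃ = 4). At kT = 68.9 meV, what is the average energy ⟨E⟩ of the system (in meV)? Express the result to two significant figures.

Eᵢ/kT = 0, 1.843, 3.440, 4.688.
Z = Σ gᵢe^(−Eᵢ/kT) = 3·e^(−0) + 2·e^(−1.843) + 1·e^(−3.440) + 4·e^(−4.688) = 3.000 + 0.3167 + 0.03206 + 0.03682 = 3.386.
⟨E⟩ = Σ Eᵢ gᵢe^(−Eᵢ/kT) / Z = (0·3.000 + 127·0.3167 + 237·0.03206 + 323·0.03682) / 3.386 = 18 meV.

18 meV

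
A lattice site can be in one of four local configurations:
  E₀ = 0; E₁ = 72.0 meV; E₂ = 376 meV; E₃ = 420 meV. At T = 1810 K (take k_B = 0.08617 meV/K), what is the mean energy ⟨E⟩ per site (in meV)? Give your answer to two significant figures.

k_BT = 0.08617 × 1810 K = 156.0 meV.
Eᵢ/kT = 0, 0.4615, 2.410, 2.692.
Z = Σ e^(−Eᵢ/kT) = e^(−0) + e^(−0.4615) + e^(−2.410) + e^(−2.692) = 1.000 + 0.6303 + 0.08982 + 0.06775 = 1.788.
⟨E⟩ = Σ Eᵢ e^(−Eᵢ/kT) / Z = (0·1.000 + 72.0·0.6303 + 376·0.08982 + 420·0.06775) / 1.788 = 60 meV.

60 meV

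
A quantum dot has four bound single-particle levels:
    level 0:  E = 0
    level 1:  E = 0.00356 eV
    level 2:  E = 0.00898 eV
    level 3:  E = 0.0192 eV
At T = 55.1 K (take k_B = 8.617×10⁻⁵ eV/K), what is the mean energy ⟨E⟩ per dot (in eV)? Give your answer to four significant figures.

k_BT = 8.617×10⁻⁵ × 55.1 K = 0.00474797 eV.
Eᵢ/kT = 0, 0.749794, 1.89133, 4.04383.
Z = Σ e^(−Eᵢ/kT) = e^(−0) + e^(−0.749794) + e^(−1.89133) + e^(−4.04383) = 1.00000 + 0.472464 + 0.150871 + 0.0175302 = 1.64087.
⟨E⟩ = Σ Eᵢ e^(−Eᵢ/kT) / Z = (0·1.00000 + 0.00356·0.472464 + 0.00898·0.150871 + 0.0192·0.0175302) / 1.64087 = 0.002056 eV.

0.002056 eV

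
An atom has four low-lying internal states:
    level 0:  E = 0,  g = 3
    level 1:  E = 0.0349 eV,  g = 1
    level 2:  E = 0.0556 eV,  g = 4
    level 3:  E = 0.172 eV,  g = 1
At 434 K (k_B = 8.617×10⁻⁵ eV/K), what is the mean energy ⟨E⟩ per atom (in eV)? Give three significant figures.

k_BT = 8.617×10⁻⁵ × 434 K = 0.037398 eV.
Eᵢ/kT = 0, 0.93320, 1.4867, 4.5992.
Z = Σ gᵢe^(−Eᵢ/kT) = 3·e^(−0) + 1·e^(−0.93320) + 4·e^(−1.4867) + 1·e^(−4.5992) = 3.0000 + 0.39329 + 0.90447 + 0.010060 = 4.3078.
⟨E⟩ = Σ Eᵢ gᵢe^(−Eᵢ/kT) / Z = (0·3.0000 + 0.0349·0.39329 + 0.0556·0.90447 + 0.172·0.010060) / 4.3078 = 0.0153 eV.

0.0153 eV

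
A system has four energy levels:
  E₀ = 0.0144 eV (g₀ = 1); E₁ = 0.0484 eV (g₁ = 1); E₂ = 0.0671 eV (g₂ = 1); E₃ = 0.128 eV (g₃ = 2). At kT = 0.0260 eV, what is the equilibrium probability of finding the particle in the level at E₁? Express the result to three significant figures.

0.189

Eᵢ/kT = 0.55385, 1.8615, 2.5808, 4.9231.
Z = Σ gᵢe^(−Eᵢ/kT) = 1·e^(−0.55385) + 1·e^(−1.8615) + 1·e^(−2.5808) + 2·e^(−4.9231) = 0.57473 + 0.15544 + 0.075713 + 0.014553 = 0.82044.
P₁ = g₁ e^(−E₁/kT) / Z = 0.15544/0.82044 = 0.189.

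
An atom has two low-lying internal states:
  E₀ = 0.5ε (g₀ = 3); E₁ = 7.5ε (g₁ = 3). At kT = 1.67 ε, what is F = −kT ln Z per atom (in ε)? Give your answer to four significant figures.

Eᵢ/kT = 0.299401, 4.49102.
Z = Σ gᵢe^(−Eᵢ/kT) = 3·e^(−0.299401) + 3·e^(−4.49102) = 2.22379 + 0.0336276 = 2.25742.
F = −kT ln Z = −1.67 × ln(2.25742) = −1.67 × 0.814223 = -1.360 ε.

-1.360 ε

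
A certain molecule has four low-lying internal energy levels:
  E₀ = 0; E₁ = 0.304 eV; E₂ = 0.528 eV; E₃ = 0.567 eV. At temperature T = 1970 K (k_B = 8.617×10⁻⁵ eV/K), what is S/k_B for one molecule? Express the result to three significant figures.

k_BT = 8.617×10⁻⁵ × 1970 K = 0.16975 eV.
Eᵢ/kT = 0, 1.7909, 3.1105, 3.3402.
Z = Σ e^(−Eᵢ/kT) = e^(−0) + e^(−1.7909) + e^(−3.1105) + e^(−3.3402) = 1.0000 + 0.16681 + 0.044579 + 0.035430 = 1.2468.
⟨E⟩ = Σ EᵢPᵢ = 0.075663 eV.
S/k_B = ln Z + ⟨E⟩/kT = ln(1.2468) + 0.075663/0.16975 = 0.22058 + 0.44573 = 0.666.

0.666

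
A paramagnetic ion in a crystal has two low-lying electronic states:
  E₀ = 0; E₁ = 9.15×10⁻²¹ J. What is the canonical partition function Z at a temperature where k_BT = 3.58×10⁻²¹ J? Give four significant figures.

Eᵢ/kT = 0, 2.55587.
Z = Σ e^(−Eᵢ/kT) = e^(−0) + e^(−2.55587) = 1.00000 + 0.0776247 = 1.07762.

Z = 1.078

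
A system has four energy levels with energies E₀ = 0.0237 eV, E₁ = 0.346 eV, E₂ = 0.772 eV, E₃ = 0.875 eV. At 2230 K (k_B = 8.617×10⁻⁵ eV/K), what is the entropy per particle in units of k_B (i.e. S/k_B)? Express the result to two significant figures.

k_BT = 8.617×10⁻⁵ × 2230 K = 0.1922 eV.
Eᵢ/kT = 0.1233, 1.800, 4.017, 4.553.
Z = Σ e^(−Eᵢ/kT) = e^(−0.1233) + e^(−1.800) + e^(−4.017) + e^(−4.553) = 0.8840 + 0.1653 + 0.01801 + 0.01054 = 1.078.
⟨E⟩ = Σ EᵢPᵢ = 0.09394 eV.
S/k_B = ln Z + ⟨E⟩/kT = ln(1.078) + 0.09394/0.1922 = 0.07511 + 0.4888 = 0.56.

0.56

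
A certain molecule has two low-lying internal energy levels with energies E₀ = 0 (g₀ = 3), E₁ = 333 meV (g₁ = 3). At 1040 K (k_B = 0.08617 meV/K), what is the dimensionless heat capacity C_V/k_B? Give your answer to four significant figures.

k_BT = 0.08617 × 1040 K = 89.6168 meV.
Eᵢ/kT = 0, 3.71582.
Z = Σ gᵢe^(−Eᵢ/kT) = 3·e^(−0) + 3·e^(−3.71582) = 3.00000 + 0.0730064 = 3.07301.
⟨E⟩ = 7.91118 meV, ⟨E²⟩ = 2634.42 meV².
C_V/k_B = (⟨E²⟩ − ⟨E⟩²)/(kT)² = (2634.42 − 62.5868)/8031.17 = 0.3202.

0.3202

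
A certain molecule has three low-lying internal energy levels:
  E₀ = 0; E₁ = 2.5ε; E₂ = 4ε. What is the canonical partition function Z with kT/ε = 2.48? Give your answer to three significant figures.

Z = 1.56

Eᵢ/kT = 0, 1.0081, 1.6129.
Z = Σ e^(−Eᵢ/kT) = e^(−0) + e^(−1.0081) + e^(−1.6129) = 1.0000 + 0.36491 + 0.19931 = 1.5642.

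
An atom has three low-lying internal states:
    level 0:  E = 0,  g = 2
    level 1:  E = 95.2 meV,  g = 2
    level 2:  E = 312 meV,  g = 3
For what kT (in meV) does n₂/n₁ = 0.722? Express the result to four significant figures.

296.5 meV

n₂/n₁ = (g₂/g₁) exp[−(E₂−E₁)/kT] = 0.722.
⇒ (E₂−E₁)/kT = ln((3/2)/0.722) = ln(2.07756) = 0.731194.
kT = 216.8 meV / 0.731194 = 296.5 meV.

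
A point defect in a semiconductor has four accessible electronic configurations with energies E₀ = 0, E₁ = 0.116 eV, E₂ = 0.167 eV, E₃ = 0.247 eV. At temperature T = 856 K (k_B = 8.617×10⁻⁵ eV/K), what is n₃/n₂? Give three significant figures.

0.338

k_BT = 8.617×10⁻⁵ × 856 K = 0.073762 eV.
n₃/n₂ = exp[−(E₃−E₂)/kT] = exp(−(0.080 eV)/(0.073762 eV)) = exp(-1.0846) = 0.338.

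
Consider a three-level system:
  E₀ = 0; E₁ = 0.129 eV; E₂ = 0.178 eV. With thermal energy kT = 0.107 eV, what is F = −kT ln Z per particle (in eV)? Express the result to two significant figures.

-0.043 eV

Eᵢ/kT = 0, 1.206, 1.664.
Z = Σ e^(−Eᵢ/kT) = e^(−0) + e^(−1.206) + e^(−1.664) = 1.000 + 0.2994 + 0.1894 = 1.489.
F = −kT ln Z = −0.107 × ln(1.489) = −0.107 × 0.3981 = -0.043 eV.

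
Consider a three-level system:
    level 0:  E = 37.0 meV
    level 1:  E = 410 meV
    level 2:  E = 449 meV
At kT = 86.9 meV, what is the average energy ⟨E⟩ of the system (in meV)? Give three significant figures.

45.5 meV

Eᵢ/kT = 0.42578, 4.7181, 5.1669.
Z = Σ e^(−Eᵢ/kT) = e^(−0.42578) + e^(−4.7181) + e^(−5.1669) = 0.65326 + 0.0089321 + 0.0057022 = 0.66789.
⟨E⟩ = Σ Eᵢ e^(−Eᵢ/kT) / Z = (37.0·0.65326 + 410·0.0089321 + 449·0.0057022) / 0.66789 = 45.5 meV.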